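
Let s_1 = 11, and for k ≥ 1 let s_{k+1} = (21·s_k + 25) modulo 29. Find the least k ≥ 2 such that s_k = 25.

Computing terms: s_1 = 11; s_2 = 24; s_3 = 7; s_4 = 27; s_5 = 12; s_6 = 16; s_7 = 13; s_8 = 8; s_9 = 19; s_{10} = 18; s_{11} = 26; s_{12} = 20; s_{13} = 10; s_{14} = 3; s_{15} = 1; s_{16} = 17; s_{17} = 5; s_{18} = 14; s_{19} = 0; s_{20} = 25; s_{21} = 28; s_{22} = 4; s_{23} = 22; s_{24} = 23; s_{25} = 15; s_{26} = 21; s_{27} = 2; s_{28} = 9; s_{29} = 11.
Since s_{29} = s_1 = 11, the sequence is periodic with period 28.
The value 25 first appears (with k ≥ 2) at s_{20}.

20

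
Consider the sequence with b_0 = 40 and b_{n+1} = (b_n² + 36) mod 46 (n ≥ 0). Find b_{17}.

22

Listing terms: b_0 = 40; b_1 = 26; b_2 = 22; b_3 = 14; b_4 = 2; b_5 = 40.
The sequence repeats with period 5.
(17 - 0) mod 5 = 2, so b_{17} = b_2 = 22.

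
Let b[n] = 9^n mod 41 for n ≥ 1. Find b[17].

9

We have b[1] = 9; b[2] = 40; b[3] = 32; b[4] = 1; b[5] = 9.
The sequence repeats with period 4.
(17 - 1) mod 4 = 0, so b[17] = b[1] = 9.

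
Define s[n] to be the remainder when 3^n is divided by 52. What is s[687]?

s[0] = 1; s[1] = 3; s[2] = 9; s[3] = 27; s[4] = 29; s[5] = 35; s[6] = 1.
Since s[6] = s[0] = 1, the sequence is periodic with period 6.
So s[687] = s[0 + ((687-0) mod 6)] = s[3] = 27.

27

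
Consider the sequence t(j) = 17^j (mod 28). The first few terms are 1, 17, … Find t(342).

1

Listing terms: t(0) = 1, t(1) = 17, t(2) = 9, t(3) = 13, t(4) = 25, t(5) = 5, t(6) = 1.
The sequence repeats with period 6.
So t(342) = t(0 + ((342-0) mod 6)) = t(0) = 1.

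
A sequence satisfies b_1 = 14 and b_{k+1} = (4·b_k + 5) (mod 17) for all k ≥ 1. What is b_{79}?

11

b_1 = 14; b_2 = 10; b_3 = 11; b_4 = 15; b_5 = 14.
Since b_5 = b_1 = 14, the sequence is periodic with period 4.
So b_{79} = b_{1 + ((79-1) mod 4)} = b_3 = 11.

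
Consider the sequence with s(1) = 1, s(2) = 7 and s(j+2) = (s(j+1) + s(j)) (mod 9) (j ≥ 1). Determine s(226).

7

Listing terms: s(1) = 1, s(2) = 7, s(3) = 8, s(4) = 6, s(5) = 5, s(6) = 2, s(7) = 7, s(8) = 0, s(9) = 7, s(10) = 7, s(11) = 5, s(12) = 3, s(13) = 8, s(14) = 2, s(15) = 1, s(16) = 3, s(17) = 4, s(18) = 7, s(19) = 2, s(20) = 0, s(21) = 2, s(22) = 2, s(23) = 4, s(24) = 6, s(25) = 1, s(26) = 7.
The sequence repeats with period 24.
So s(226) = s(1 + ((226-1) mod 24)) = s(10) = 7.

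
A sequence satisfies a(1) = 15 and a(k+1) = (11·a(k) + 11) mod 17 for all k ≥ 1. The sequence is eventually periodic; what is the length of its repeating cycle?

16

Computing terms: a(1) = 15; a(2) = 6; a(3) = 9; a(4) = 8; a(5) = 14; a(6) = 12; a(7) = 7; a(8) = 3; a(9) = 10; a(10) = 2; a(11) = 16; a(12) = 0; a(13) = 11; a(14) = 13; a(15) = 1; a(16) = 5; a(17) = 15.
The sequence repeats with period 16.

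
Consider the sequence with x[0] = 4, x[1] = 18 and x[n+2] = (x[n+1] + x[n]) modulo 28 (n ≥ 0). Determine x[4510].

18

Listing terms: x[0] = 4, x[1] = 18, x[2] = 22, x[3] = 12, x[4] = 6, x[5] = 18, x[6] = 24, x[7] = 14, x[8] = 10, x[9] = 24, x[10] = 6, x[11] = 2, x[12] = 8, x[13] = 10, x[14] = 18, x[15] = 0, x[16] = 18, x[17] = 18, x[18] = 8, x[19] = 26, x[20] = 6, x[21] = 4, x[22] = 10, x[23] = 14, x[24] = 24, x[25] = 10, x[26] = 6, x[27] = 16, x[28] = 22, x[29] = 10, x[30] = 4, x[31] = 14, x[32] = 18, x[33] = 4, x[34] = 22, x[35] = 26, x[36] = 20, x[37] = 18, x[38] = 10, x[39] = 0, x[40] = 10, x[41] = 10, x[42] = 20, x[43] = 2, x[44] = 22, x[45] = 24, x[46] = 18, x[47] = 14, x[48] = 4, x[49] = 18.
Since (x[48], x[49]) = (x[0], x[1]) = (4, 18) (two consecutive terms determine the rest), the sequence is periodic with period 48.
(4510 - 0) mod 48 = 46, so x[4510] = x[46] = 18.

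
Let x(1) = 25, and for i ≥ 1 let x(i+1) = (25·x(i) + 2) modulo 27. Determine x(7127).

0

x(1) = 25, x(2) = 6, x(3) = 17, x(4) = 22, x(5) = 12, x(6) = 5, x(7) = 19, x(8) = 18, x(9) = 20, x(10) = 16, x(11) = 24, x(12) = 8, x(13) = 13, x(14) = 3, x(15) = 23, x(16) = 10, x(17) = 9, x(18) = 11, x(19) = 7, x(20) = 15, x(21) = 26, x(22) = 4, x(23) = 21, x(24) = 14, x(25) = 1, x(26) = 0, x(27) = 2, x(28) = 25.
The sequence repeats with period 27.
(7127 - 1) mod 27 = 25, so x(7127) = x(26) = 0.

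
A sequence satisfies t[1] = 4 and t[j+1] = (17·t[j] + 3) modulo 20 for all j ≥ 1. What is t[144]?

13

Computing terms: t[1] = 4; t[2] = 11; t[3] = 10; t[4] = 13; t[5] = 4.
Since t[5] = t[1] = 4, the sequence is periodic with period 4.
So t[144] = t[1 + ((144-1) mod 4)] = t[4] = 13.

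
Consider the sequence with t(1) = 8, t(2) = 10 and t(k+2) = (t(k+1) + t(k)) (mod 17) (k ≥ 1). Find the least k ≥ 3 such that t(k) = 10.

t(1) = 8, t(2) = 10, t(3) = 1, t(4) = 11, t(5) = 12, t(6) = 6, t(7) = 1, t(8) = 7, t(9) = 8, t(10) = 15, t(11) = 6, t(12) = 4, t(13) = 10, t(14) = 14, t(15) = 7, t(16) = 4, t(17) = 11, t(18) = 15, t(19) = 9, t(20) = 7, t(21) = 16, t(22) = 6, t(23) = 5, t(24) = 11, t(25) = 16, t(26) = 10, t(27) = 9, t(28) = 2, t(29) = 11, t(30) = 13, t(31) = 7, t(32) = 3, t(33) = 10, t(34) = 13, t(35) = 6, t(36) = 2, t(37) = 8, t(38) = 10.
Since (t(37), t(38)) = (t(1), t(2)) = (8, 10) (two consecutive terms determine the rest), the sequence is periodic with period 36.
The value 10 first appears (with k ≥ 3) at t(13).

13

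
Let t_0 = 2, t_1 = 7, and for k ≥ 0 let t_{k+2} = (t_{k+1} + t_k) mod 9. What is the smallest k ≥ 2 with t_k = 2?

8

t_0 = 2,  t_1 = 7,  t_2 = 0,  t_3 = 7,  t_4 = 7,  t_5 = 5,  t_6 = 3,  t_7 = 8,  t_8 = 2,  t_9 = 1,  t_{10} = 3,  t_{11} = 4,  t_{12} = 7,  t_{13} = 2,  t_{14} = 0,  t_{15} = 2,  t_{16} = 2,  t_{17} = 4,  t_{18} = 6,  t_{19} = 1,  t_{20} = 7,  t_{21} = 8,  t_{22} = 6,  t_{23} = 5,  t_{24} = 2,  t_{25} = 7.
The sequence repeats with period 24.
The value 2 first appears (with k ≥ 2) at t_8.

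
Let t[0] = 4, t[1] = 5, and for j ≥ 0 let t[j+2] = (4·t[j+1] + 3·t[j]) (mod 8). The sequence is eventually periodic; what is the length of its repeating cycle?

4

Listing terms: t[0] = 4, t[1] = 5, t[2] = 0, t[3] = 7, t[4] = 4, t[5] = 5.
Since (t[4], t[5]) = (t[0], t[1]) = (4, 5) (two consecutive terms determine the rest), the sequence is periodic with period 4.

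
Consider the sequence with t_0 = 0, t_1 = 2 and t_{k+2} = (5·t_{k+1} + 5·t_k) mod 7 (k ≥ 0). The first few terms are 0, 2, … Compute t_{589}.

t_0 = 0; t_1 = 2; t_2 = 3; t_3 = 4; t_4 = 0; t_5 = 6; t_6 = 2; t_7 = 5; t_8 = 0; t_9 = 4; t_{10} = 6; t_{11} = 1; t_{12} = 0; t_{13} = 5; t_{14} = 4; t_{15} = 3; t_{16} = 0; t_{17} = 1; t_{18} = 5; t_{19} = 2; t_{20} = 0; t_{21} = 3; t_{22} = 1; t_{23} = 6; t_{24} = 0; t_{25} = 2.
The sequence repeats with period 24.
So t_{589} = t_{0 + ((589-0) mod 24)} = t_{13} = 5.

5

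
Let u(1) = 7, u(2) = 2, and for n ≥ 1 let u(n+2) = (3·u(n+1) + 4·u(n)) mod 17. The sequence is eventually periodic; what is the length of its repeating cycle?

Listing terms: u(1) = 7; u(2) = 2; u(3) = 0; u(4) = 8; u(5) = 7; u(6) = 2.
The sequence repeats with period 4.

4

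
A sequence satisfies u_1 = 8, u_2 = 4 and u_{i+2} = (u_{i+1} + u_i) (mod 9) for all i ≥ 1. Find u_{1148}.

Computing terms: u_1 = 8,  u_2 = 4,  u_3 = 3,  u_4 = 7,  u_5 = 1,  u_6 = 8,  u_7 = 0,  u_8 = 8,  u_9 = 8,  u_{10} = 7,  u_{11} = 6,  u_{12} = 4,  u_{13} = 1,  u_{14} = 5,  u_{15} = 6,  u_{16} = 2,  u_{17} = 8,  u_{18} = 1,  u_{19} = 0,  u_{20} = 1,  u_{21} = 1,  u_{22} = 2,  u_{23} = 3,  u_{24} = 5,  u_{25} = 8,  u_{26} = 4.
Since (u_{25}, u_{26}) = (u_1, u_2) = (8, 4) (two consecutive terms determine the rest), the sequence is periodic with period 24.
So u_{1148} = u_{1 + ((1148-1) mod 24)} = u_{20} = 1.

1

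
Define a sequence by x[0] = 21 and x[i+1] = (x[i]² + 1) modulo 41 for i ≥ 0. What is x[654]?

x[0] = 21, x[1] = 32, x[2] = 0, x[3] = 1, x[4] = 2, x[5] = 5, x[6] = 26, x[7] = 21.
Since x[7] = x[0] = 21, the sequence is periodic with period 7.
(654 - 0) mod 7 = 3, so x[654] = x[3] = 1.

1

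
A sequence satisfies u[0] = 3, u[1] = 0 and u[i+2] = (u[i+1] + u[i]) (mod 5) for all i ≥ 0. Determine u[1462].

3

We have u[0] = 3,  u[1] = 0,  u[2] = 3,  u[3] = 3,  u[4] = 1,  u[5] = 4,  u[6] = 0,  u[7] = 4,  u[8] = 4,  u[9] = 3,  u[10] = 2,  u[11] = 0,  u[12] = 2,  u[13] = 2,  u[14] = 4,  u[15] = 1,  u[16] = 0,  u[17] = 1,  u[18] = 1,  u[19] = 2,  u[20] = 3,  u[21] = 0.
Since (u[20], u[21]) = (u[0], u[1]) = (3, 0) (two consecutive terms determine the rest), the sequence is periodic with period 20.
So u[1462] = u[0 + ((1462-0) mod 20)] = u[2] = 3.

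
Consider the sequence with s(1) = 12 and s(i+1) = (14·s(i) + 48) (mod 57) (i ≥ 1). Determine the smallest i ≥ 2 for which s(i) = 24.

9

We have s(1) = 12, s(2) = 45, s(3) = 51, s(4) = 21, s(5) = 0, s(6) = 48, s(7) = 36, s(8) = 39, s(9) = 24, s(10) = 42, s(11) = 9, s(12) = 3, s(13) = 33, s(14) = 54, s(15) = 6, s(16) = 18, s(17) = 15, s(18) = 30, s(19) = 12.
The sequence repeats with period 18.
The value 24 first appears (with i ≥ 2) at s(9).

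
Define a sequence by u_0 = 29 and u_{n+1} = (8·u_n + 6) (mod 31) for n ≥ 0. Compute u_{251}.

Computing terms: u_0 = 29; u_1 = 21; u_2 = 19; u_3 = 3; u_4 = 30; u_5 = 29.
The sequence repeats with period 5.
So u_{251} = u_{0 + ((251-0) mod 5)} = u_1 = 21.

21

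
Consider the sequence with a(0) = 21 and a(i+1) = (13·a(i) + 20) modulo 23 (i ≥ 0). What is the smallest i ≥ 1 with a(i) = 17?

1

We have a(0) = 21, a(1) = 17, a(2) = 11, a(3) = 2, a(4) = 0, a(5) = 20, a(6) = 4, a(7) = 3, a(8) = 13, a(9) = 5, a(10) = 16, a(11) = 21.
The sequence repeats with period 11.
The value 17 first appears (with i ≥ 1) at a(1).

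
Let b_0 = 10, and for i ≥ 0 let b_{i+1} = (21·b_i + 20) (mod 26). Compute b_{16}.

10

We have b_0 = 10,  b_1 = 22,  b_2 = 14,  b_3 = 2,  b_4 = 10.
The sequence repeats with period 4.
So b_{16} = b_{0 + ((16-0) mod 4)} = b_0 = 10.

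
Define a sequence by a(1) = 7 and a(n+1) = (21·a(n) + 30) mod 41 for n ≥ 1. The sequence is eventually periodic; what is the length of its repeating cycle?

20

a(1) = 7, a(2) = 13, a(3) = 16, a(4) = 38, a(5) = 8, a(6) = 34, a(7) = 6, a(8) = 33, a(9) = 26, a(10) = 2, a(11) = 31, a(12) = 25, a(13) = 22, a(14) = 0, a(15) = 30, a(16) = 4, a(17) = 32, a(18) = 5, a(19) = 12, a(20) = 36, a(21) = 7.
The sequence repeats with period 20.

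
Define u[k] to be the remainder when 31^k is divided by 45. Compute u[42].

u[1] = 31,  u[2] = 16,  u[3] = 1,  u[4] = 31.
Since u[4] = u[1] = 31, the sequence is periodic with period 3.
(42 - 1) mod 3 = 2, so u[42] = u[3] = 1.

1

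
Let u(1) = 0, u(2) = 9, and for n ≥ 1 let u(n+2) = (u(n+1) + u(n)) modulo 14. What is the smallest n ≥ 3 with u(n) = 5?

8

We have u(1) = 0, u(2) = 9, u(3) = 9, u(4) = 4, u(5) = 13, u(6) = 3, u(7) = 2, u(8) = 5, u(9) = 7, u(10) = 12, u(11) = 5, u(12) = 3, u(13) = 8, u(14) = 11, u(15) = 5, u(16) = 2, u(17) = 7, u(18) = 9, u(19) = 2, u(20) = 11, u(21) = 13, u(22) = 10, u(23) = 9, u(24) = 5, u(25) = 0, u(26) = 5, u(27) = 5, u(28) = 10, u(29) = 1, u(30) = 11, u(31) = 12, u(32) = 9, u(33) = 7, u(34) = 2, u(35) = 9, u(36) = 11, u(37) = 6, u(38) = 3, u(39) = 9, u(40) = 12, u(41) = 7, u(42) = 5, u(43) = 12, u(44) = 3, u(45) = 1, u(46) = 4, u(47) = 5, u(48) = 9, u(49) = 0, u(50) = 9.
Since (u(49), u(50)) = (u(1), u(2)) = (0, 9) (two consecutive terms determine the rest), the sequence is periodic with period 48.
The value 5 first appears (with n ≥ 3) at u(8).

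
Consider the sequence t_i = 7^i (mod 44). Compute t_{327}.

39

Computing terms: t_0 = 1, t_1 = 7, t_2 = 5, t_3 = 35, t_4 = 25, t_5 = 43, t_6 = 37, t_7 = 39, t_8 = 9, t_9 = 19, t_{10} = 1.
The sequence repeats with period 10.
(327 - 0) mod 10 = 7, so t_{327} = t_7 = 39.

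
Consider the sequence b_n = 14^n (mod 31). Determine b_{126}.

8

We have b_0 = 1,  b_1 = 14,  b_2 = 10,  b_3 = 16,  b_4 = 7,  b_5 = 5,  b_6 = 8,  b_7 = 19,  b_8 = 18,  b_9 = 4,  b_{10} = 25,  b_{11} = 9,  b_{12} = 2,  b_{13} = 28,  b_{14} = 20,  b_{15} = 1.
Since b_{15} = b_0 = 1, the sequence is periodic with period 15.
(126 - 0) mod 15 = 6, so b_{126} = b_6 = 8.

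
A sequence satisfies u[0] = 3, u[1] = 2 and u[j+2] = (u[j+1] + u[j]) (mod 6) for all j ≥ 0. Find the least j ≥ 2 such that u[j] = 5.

2

We have u[0] = 3, u[1] = 2, u[2] = 5, u[3] = 1, u[4] = 0, u[5] = 1, u[6] = 1, u[7] = 2, u[8] = 3, u[9] = 5, u[10] = 2, u[11] = 1, u[12] = 3, u[13] = 4, u[14] = 1, u[15] = 5, u[16] = 0, u[17] = 5, u[18] = 5, u[19] = 4, u[20] = 3, u[21] = 1, u[22] = 4, u[23] = 5, u[24] = 3, u[25] = 2.
The sequence repeats with period 24.
The value 5 first appears (with j ≥ 2) at u[2].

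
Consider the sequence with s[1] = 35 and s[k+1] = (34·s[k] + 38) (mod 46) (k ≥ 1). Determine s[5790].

s[1] = 35, s[2] = 32, s[3] = 22, s[4] = 4, s[5] = 36, s[6] = 20, s[7] = 28, s[8] = 24, s[9] = 26, s[10] = 2, s[11] = 14, s[12] = 8, s[13] = 34, s[14] = 44, s[15] = 16, s[16] = 30, s[17] = 0, s[18] = 38, s[19] = 42, s[20] = 40, s[21] = 18, s[22] = 6, s[23] = 12, s[24] = 32.
Since s[24] = s[2] = 32, the sequence is eventually periodic: after a pre-period of length 1 it cycles with period 22.
For k ≥ 2, s[k] depends only on (k - 2) mod 22. (5790 - 2) mod 22 = 2, so s[5790] = s[4] = 4.

4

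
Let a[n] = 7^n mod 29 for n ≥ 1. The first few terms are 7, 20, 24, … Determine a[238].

1

We have a[1] = 7,  a[2] = 20,  a[3] = 24,  a[4] = 23,  a[5] = 16,  a[6] = 25,  a[7] = 1,  a[8] = 7.
Since a[8] = a[1] = 7, the sequence is periodic with period 7.
(238 - 1) mod 7 = 6, so a[238] = a[7] = 1.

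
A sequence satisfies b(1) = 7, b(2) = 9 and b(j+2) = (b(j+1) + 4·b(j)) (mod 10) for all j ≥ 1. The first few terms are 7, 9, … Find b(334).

3

Computing terms: b(1) = 7,  b(2) = 9,  b(3) = 7,  b(4) = 3,  b(5) = 1,  b(6) = 3,  b(7) = 7,  b(8) = 9.
Since (b(7), b(8)) = (b(1), b(2)) = (7, 9) (two consecutive terms determine the rest), the sequence is periodic with period 6.
So b(334) = b(1 + ((334-1) mod 6)) = b(4) = 3.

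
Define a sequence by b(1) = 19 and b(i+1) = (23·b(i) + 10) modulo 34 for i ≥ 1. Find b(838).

Computing terms: b(1) = 19,  b(2) = 5,  b(3) = 23,  b(4) = 29,  b(5) = 31,  b(6) = 9,  b(7) = 13,  b(8) = 3,  b(9) = 11,  b(10) = 25,  b(11) = 7,  b(12) = 1,  b(13) = 33,  b(14) = 21,  b(15) = 17,  b(16) = 27,  b(17) = 19.
Since b(17) = b(1) = 19, the sequence is periodic with period 16.
(838 - 1) mod 16 = 5, so b(838) = b(6) = 9.

9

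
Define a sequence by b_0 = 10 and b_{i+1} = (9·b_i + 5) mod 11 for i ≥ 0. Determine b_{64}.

3

We have b_0 = 10, b_1 = 7, b_2 = 2, b_3 = 1, b_4 = 3, b_5 = 10.
The sequence repeats with period 5.
(64 - 0) mod 5 = 4, so b_{64} = b_4 = 3.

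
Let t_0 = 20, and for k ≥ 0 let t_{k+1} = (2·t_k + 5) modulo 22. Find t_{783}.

We have t_0 = 20, t_1 = 1, t_2 = 7, t_3 = 19, t_4 = 21, t_5 = 3, t_6 = 11, t_7 = 5, t_8 = 15, t_9 = 13, t_{10} = 9, t_{11} = 1.
Since t_{11} = t_1 = 1, the sequence is eventually periodic: after a pre-period of length 1 it cycles with period 10.
For k ≥ 1, t_k depends only on (k - 1) mod 10. (783 - 1) mod 10 = 2, so t_{783} = t_3 = 19.

19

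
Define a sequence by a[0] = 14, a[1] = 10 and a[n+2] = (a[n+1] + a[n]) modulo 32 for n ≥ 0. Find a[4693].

Listing terms: a[0] = 14, a[1] = 10, a[2] = 24, a[3] = 2, a[4] = 26, a[5] = 28, a[6] = 22, a[7] = 18, a[8] = 8, a[9] = 26, a[10] = 2, a[11] = 28, a[12] = 30, a[13] = 26, a[14] = 24, a[15] = 18, a[16] = 10, a[17] = 28, a[18] = 6, a[19] = 2, a[20] = 8, a[21] = 10, a[22] = 18, a[23] = 28, a[24] = 14, a[25] = 10.
Since (a[24], a[25]) = (a[0], a[1]) = (14, 10) (two consecutive terms determine the rest), the sequence is periodic with period 24.
So a[4693] = a[0 + ((4693-0) mod 24)] = a[13] = 26.

26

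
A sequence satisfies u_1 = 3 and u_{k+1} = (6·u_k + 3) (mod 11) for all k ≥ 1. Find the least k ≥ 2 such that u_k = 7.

4

Computing terms: u_1 = 3, u_2 = 10, u_3 = 8, u_4 = 7, u_5 = 1, u_6 = 9, u_7 = 2, u_8 = 4, u_9 = 5, u_{10} = 0, u_{11} = 3.
The sequence repeats with period 10.
The value 7 first appears (with k ≥ 2) at u_4.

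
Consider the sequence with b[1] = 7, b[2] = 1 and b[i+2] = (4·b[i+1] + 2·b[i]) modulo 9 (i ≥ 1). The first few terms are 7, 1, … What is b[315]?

0

Listing terms: b[1] = 7; b[2] = 1; b[3] = 0; b[4] = 2; b[5] = 8; b[6] = 0; b[7] = 7; b[8] = 1.
Since (b[7], b[8]) = (b[1], b[2]) = (7, 1) (two consecutive terms determine the rest), the sequence is periodic with period 6.
So b[315] = b[1 + ((315-1) mod 6)] = b[3] = 0.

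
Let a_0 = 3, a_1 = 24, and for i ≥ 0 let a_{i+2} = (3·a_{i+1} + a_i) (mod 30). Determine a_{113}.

a_0 = 3, a_1 = 24, a_2 = 15, a_3 = 9, a_4 = 12, a_5 = 15, a_6 = 27, a_7 = 6, a_8 = 15, a_9 = 21, a_{10} = 18, a_{11} = 15, a_{12} = 3, a_{13} = 24.
Since (a_{12}, a_{13}) = (a_0, a_1) = (3, 24) (two consecutive terms determine the rest), the sequence is periodic with period 12.
So a_{113} = a_{0 + ((113-0) mod 12)} = a_5 = 15.

15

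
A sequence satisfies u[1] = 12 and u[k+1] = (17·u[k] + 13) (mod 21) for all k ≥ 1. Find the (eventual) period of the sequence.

Listing terms: u[1] = 12, u[2] = 7, u[3] = 6, u[4] = 10, u[5] = 15, u[6] = 16, u[7] = 12.
The sequence repeats with period 6.

6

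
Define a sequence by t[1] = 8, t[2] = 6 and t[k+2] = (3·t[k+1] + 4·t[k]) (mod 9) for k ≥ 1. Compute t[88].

3

t[1] = 8, t[2] = 6, t[3] = 5, t[4] = 3, t[5] = 2, t[6] = 0, t[7] = 8, t[8] = 6.
The sequence repeats with period 6.
So t[88] = t[1 + ((88-1) mod 6)] = t[4] = 3.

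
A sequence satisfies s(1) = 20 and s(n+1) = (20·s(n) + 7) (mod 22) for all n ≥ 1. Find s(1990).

21

Listing terms: s(1) = 20,  s(2) = 11,  s(3) = 7,  s(4) = 15,  s(5) = 21,  s(6) = 9,  s(7) = 11.
Since s(7) = s(2) = 11, the sequence is eventually periodic: after a pre-period of length 1 it cycles with period 5.
For n ≥ 2, s(n) depends only on (n - 2) mod 5. (1990 - 2) mod 5 = 3, so s(1990) = s(5) = 21.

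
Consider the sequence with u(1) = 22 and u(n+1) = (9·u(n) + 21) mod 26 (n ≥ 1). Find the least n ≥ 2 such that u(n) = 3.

u(1) = 22; u(2) = 11; u(3) = 16; u(4) = 9; u(5) = 24; u(6) = 3; u(7) = 22.
The sequence repeats with period 6.
The value 3 first appears (with n ≥ 2) at u(6).

6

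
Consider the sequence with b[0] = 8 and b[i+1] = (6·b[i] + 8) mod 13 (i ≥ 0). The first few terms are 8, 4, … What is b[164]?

Listing terms: b[0] = 8; b[1] = 4; b[2] = 6; b[3] = 5; b[4] = 12; b[5] = 2; b[6] = 7; b[7] = 11; b[8] = 9; b[9] = 10; b[10] = 3; b[11] = 0; b[12] = 8.
The sequence repeats with period 12.
(164 - 0) mod 12 = 8, so b[164] = b[8] = 9.

9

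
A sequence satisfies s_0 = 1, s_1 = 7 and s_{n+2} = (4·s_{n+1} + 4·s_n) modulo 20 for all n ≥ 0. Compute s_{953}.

Listing terms: s_0 = 1, s_1 = 7, s_2 = 12, s_3 = 16, s_4 = 12, s_5 = 12, s_6 = 16.
Since (s_5, s_6) = (s_2, s_3) = (12, 16) (two consecutive terms determine the rest), the sequence is eventually periodic: after a pre-period of length 2 it cycles with period 3.
For n ≥ 2, s_n depends only on (n - 2) mod 3. (953 - 2) mod 3 = 0, so s_{953} = s_2 = 12.

12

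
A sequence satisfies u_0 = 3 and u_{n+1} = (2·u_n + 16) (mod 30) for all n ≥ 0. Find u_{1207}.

Computing terms: u_0 = 3; u_1 = 22; u_2 = 0; u_3 = 16; u_4 = 18; u_5 = 22.
Since u_5 = u_1 = 22, the sequence is eventually periodic: after a pre-period of length 1 it cycles with period 4.
For n ≥ 1, u_n depends only on (n - 1) mod 4. (1207 - 1) mod 4 = 2, so u_{1207} = u_3 = 16.

16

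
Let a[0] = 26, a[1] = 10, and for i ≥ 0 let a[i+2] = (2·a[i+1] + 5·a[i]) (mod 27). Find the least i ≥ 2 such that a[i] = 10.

Listing terms: a[0] = 26,  a[1] = 10,  a[2] = 15,  a[3] = 26,  a[4] = 19,  a[5] = 6,  a[6] = 26,  a[7] = 1,  a[8] = 24,  a[9] = 26,  a[10] = 10.
The sequence repeats with period 9.
The value 10 next appears (with i ≥ 2) at a[10].

10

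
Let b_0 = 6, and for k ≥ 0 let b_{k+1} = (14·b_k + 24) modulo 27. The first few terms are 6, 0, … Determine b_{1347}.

9

Computing terms: b_0 = 6; b_1 = 0; b_2 = 24; b_3 = 9; b_4 = 15; b_5 = 18; b_6 = 6.
The sequence repeats with period 6.
(1347 - 0) mod 6 = 3, so b_{1347} = b_3 = 9.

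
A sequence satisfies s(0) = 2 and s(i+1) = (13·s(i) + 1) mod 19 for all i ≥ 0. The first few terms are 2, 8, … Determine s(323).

s(0) = 2; s(1) = 8; s(2) = 10; s(3) = 17; s(4) = 13; s(5) = 18; s(6) = 7; s(7) = 16; s(8) = 0; s(9) = 1; s(10) = 14; s(11) = 12; s(12) = 5; s(13) = 9; s(14) = 4; s(15) = 15; s(16) = 6; s(17) = 3; s(18) = 2.
Since s(18) = s(0) = 2, the sequence is periodic with period 18.
(323 - 0) mod 18 = 17, so s(323) = s(17) = 3.

3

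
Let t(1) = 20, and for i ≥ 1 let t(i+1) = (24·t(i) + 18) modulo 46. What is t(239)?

26

Listing terms: t(1) = 20,  t(2) = 38,  t(3) = 10,  t(4) = 28,  t(5) = 0,  t(6) = 18,  t(7) = 36,  t(8) = 8,  t(9) = 26,  t(10) = 44,  t(11) = 16,  t(12) = 34,  t(13) = 6,  t(14) = 24,  t(15) = 42,  t(16) = 14,  t(17) = 32,  t(18) = 4,  t(19) = 22,  t(20) = 40,  t(21) = 12,  t(22) = 30,  t(23) = 2,  t(24) = 20.
The sequence repeats with period 23.
So t(239) = t(1 + ((239-1) mod 23)) = t(9) = 26.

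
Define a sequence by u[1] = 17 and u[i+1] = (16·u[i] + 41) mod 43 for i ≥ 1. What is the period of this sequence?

7

u[1] = 17,  u[2] = 12,  u[3] = 18,  u[4] = 28,  u[5] = 16,  u[6] = 39,  u[7] = 20,  u[8] = 17.
Since u[8] = u[1] = 17, the sequence is periodic with period 7.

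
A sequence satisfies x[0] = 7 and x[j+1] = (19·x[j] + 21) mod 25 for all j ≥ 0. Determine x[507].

We have x[0] = 7, x[1] = 4, x[2] = 22, x[3] = 14, x[4] = 12, x[5] = 24, x[6] = 2, x[7] = 9, x[8] = 17, x[9] = 19, x[10] = 7.
Since x[10] = x[0] = 7, the sequence is periodic with period 10.
(507 - 0) mod 10 = 7, so x[507] = x[7] = 9.

9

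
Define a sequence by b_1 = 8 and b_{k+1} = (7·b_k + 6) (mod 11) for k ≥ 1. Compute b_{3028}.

9

We have b_1 = 8,  b_2 = 7,  b_3 = 0,  b_4 = 6,  b_5 = 4,  b_6 = 1,  b_7 = 2,  b_8 = 9,  b_9 = 3,  b_{10} = 5,  b_{11} = 8.
The sequence repeats with period 10.
So b_{3028} = b_{1 + ((3028-1) mod 10)} = b_8 = 9.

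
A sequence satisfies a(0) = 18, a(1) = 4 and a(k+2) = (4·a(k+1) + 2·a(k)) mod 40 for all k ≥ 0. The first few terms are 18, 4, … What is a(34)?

32

Computing terms: a(0) = 18; a(1) = 4; a(2) = 12; a(3) = 16; a(4) = 8; a(5) = 24; a(6) = 32; a(7) = 16; a(8) = 8.
Since (a(7), a(8)) = (a(3), a(4)) = (16, 8) (two consecutive terms determine the rest), the sequence is eventually periodic: after a pre-period of length 3 it cycles with period 4.
For k ≥ 3, a(k) depends only on (k - 3) mod 4. (34 - 3) mod 4 = 3, so a(34) = a(6) = 32.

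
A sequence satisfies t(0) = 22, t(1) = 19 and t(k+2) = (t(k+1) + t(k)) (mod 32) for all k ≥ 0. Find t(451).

Computing terms: t(0) = 22,  t(1) = 19,  t(2) = 9,  t(3) = 28,  t(4) = 5,  t(5) = 1,  t(6) = 6,  t(7) = 7,  t(8) = 13,  t(9) = 20,  t(10) = 1,  t(11) = 21,  t(12) = 22,  t(13) = 11,  t(14) = 1,  t(15) = 12,  t(16) = 13,  t(17) = 25,  t(18) = 6,  t(19) = 31,  t(20) = 5,  t(21) = 4,  t(22) = 9,  t(23) = 13,  t(24) = 22,  t(25) = 3,  t(26) = 25,  t(27) = 28,  t(28) = 21,  t(29) = 17,  t(30) = 6,  t(31) = 23,  t(32) = 29,  t(33) = 20,  t(34) = 17,  t(35) = 5,  t(36) = 22,  t(37) = 27,  t(38) = 17,  t(39) = 12,  t(40) = 29,  t(41) = 9,  t(42) = 6,  t(43) = 15,  t(44) = 21,  t(45) = 4,  t(46) = 25,  t(47) = 29,  t(48) = 22,  t(49) = 19.
The sequence repeats with period 48.
So t(451) = t(0 + ((451-0) mod 48)) = t(19) = 31.

31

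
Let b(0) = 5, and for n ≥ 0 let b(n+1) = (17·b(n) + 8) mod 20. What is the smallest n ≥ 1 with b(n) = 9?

2

b(0) = 5,  b(1) = 13,  b(2) = 9,  b(3) = 1,  b(4) = 5.
The sequence repeats with period 4.
The value 9 first appears (with n ≥ 1) at b(2).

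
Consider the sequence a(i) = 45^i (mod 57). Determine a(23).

30

a(0) = 1,  a(1) = 45,  a(2) = 30,  a(3) = 39,  a(4) = 45.
Since a(4) = a(1) = 45, the sequence is eventually periodic: after a pre-period of length 1 it cycles with period 3.
For i ≥ 1, a(i) depends only on (i - 1) mod 3. (23 - 1) mod 3 = 1, so a(23) = a(2) = 30.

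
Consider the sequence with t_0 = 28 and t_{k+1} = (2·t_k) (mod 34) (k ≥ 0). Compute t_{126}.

Listing terms: t_0 = 28,  t_1 = 22,  t_2 = 10,  t_3 = 20,  t_4 = 6,  t_5 = 12,  t_6 = 24,  t_7 = 14,  t_8 = 28.
Since t_8 = t_0 = 28, the sequence is periodic with period 8.
So t_{126} = t_{0 + ((126-0) mod 8)} = t_6 = 24.

24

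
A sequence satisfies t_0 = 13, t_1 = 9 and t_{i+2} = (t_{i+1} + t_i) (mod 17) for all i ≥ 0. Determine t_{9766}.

2

Computing terms: t_0 = 13, t_1 = 9, t_2 = 5, t_3 = 14, t_4 = 2, t_5 = 16, t_6 = 1, t_7 = 0, t_8 = 1, t_9 = 1, t_{10} = 2, t_{11} = 3, t_{12} = 5, t_{13} = 8, t_{14} = 13, t_{15} = 4, t_{16} = 0, t_{17} = 4, t_{18} = 4, t_{19} = 8, t_{20} = 12, t_{21} = 3, t_{22} = 15, t_{23} = 1, t_{24} = 16, t_{25} = 0, t_{26} = 16, t_{27} = 16, t_{28} = 15, t_{29} = 14, t_{30} = 12, t_{31} = 9, t_{32} = 4, t_{33} = 13, t_{34} = 0, t_{35} = 13, t_{36} = 13, t_{37} = 9.
Since (t_{36}, t_{37}) = (t_0, t_1) = (13, 9) (two consecutive terms determine the rest), the sequence is periodic with period 36.
So t_{9766} = t_{0 + ((9766-0) mod 36)} = t_{10} = 2.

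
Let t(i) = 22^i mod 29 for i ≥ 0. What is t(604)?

20

t(0) = 1, t(1) = 22, t(2) = 20, t(3) = 5, t(4) = 23, t(5) = 13, t(6) = 25, t(7) = 28, t(8) = 7, t(9) = 9, t(10) = 24, t(11) = 6, t(12) = 16, t(13) = 4, t(14) = 1.
The sequence repeats with period 14.
So t(604) = t(0 + ((604-0) mod 14)) = t(2) = 20.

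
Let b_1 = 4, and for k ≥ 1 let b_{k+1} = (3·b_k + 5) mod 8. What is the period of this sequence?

b_1 = 4, b_2 = 1, b_3 = 0, b_4 = 5, b_5 = 4.
Since b_5 = b_1 = 4, the sequence is periodic with period 4.

4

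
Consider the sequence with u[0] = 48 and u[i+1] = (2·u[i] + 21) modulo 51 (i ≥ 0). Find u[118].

9

Computing terms: u[0] = 48; u[1] = 15; u[2] = 0; u[3] = 21; u[4] = 12; u[5] = 45; u[6] = 9; u[7] = 39; u[8] = 48.
The sequence repeats with period 8.
So u[118] = u[0 + ((118-0) mod 8)] = u[6] = 9.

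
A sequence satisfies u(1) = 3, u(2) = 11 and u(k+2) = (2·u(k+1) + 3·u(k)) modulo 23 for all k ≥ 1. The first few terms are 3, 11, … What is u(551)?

3

Computing terms: u(1) = 3, u(2) = 11, u(3) = 8, u(4) = 3, u(5) = 7, u(6) = 0, u(7) = 21, u(8) = 19, u(9) = 9, u(10) = 6, u(11) = 16, u(12) = 4, u(13) = 10, u(14) = 9, u(15) = 2, u(16) = 8, u(17) = 22, u(18) = 22, u(19) = 18, u(20) = 10, u(21) = 5, u(22) = 17, u(23) = 3, u(24) = 11.
Since (u(23), u(24)) = (u(1), u(2)) = (3, 11) (two consecutive terms determine the rest), the sequence is periodic with period 22.
So u(551) = u(1 + ((551-1) mod 22)) = u(1) = 3.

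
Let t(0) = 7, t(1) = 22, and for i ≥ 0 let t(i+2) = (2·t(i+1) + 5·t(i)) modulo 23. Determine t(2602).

Computing terms: t(0) = 7,  t(1) = 22,  t(2) = 10,  t(3) = 15,  t(4) = 11,  t(5) = 5,  t(6) = 19,  t(7) = 17,  t(8) = 14,  t(9) = 21,  t(10) = 20,  t(11) = 7,  t(12) = 22.
The sequence repeats with period 11.
(2602 - 0) mod 11 = 6, so t(2602) = t(6) = 19.

19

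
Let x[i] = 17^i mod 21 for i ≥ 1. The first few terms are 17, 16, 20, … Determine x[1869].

Listing terms: x[1] = 17,  x[2] = 16,  x[3] = 20,  x[4] = 4,  x[5] = 5,  x[6] = 1,  x[7] = 17.
Since x[7] = x[1] = 17, the sequence is periodic with period 6.
(1869 - 1) mod 6 = 2, so x[1869] = x[3] = 20.

20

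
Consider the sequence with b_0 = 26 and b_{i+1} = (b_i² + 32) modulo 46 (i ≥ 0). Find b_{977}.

22

We have b_0 = 26, b_1 = 18, b_2 = 34, b_3 = 38, b_4 = 4, b_5 = 2, b_6 = 36, b_7 = 40, b_8 = 22, b_9 = 10, b_{10} = 40.
Since b_{10} = b_7 = 40, the sequence is eventually periodic: after a pre-period of length 7 it cycles with period 3.
For i ≥ 7, b_i depends only on (i - 7) mod 3. (977 - 7) mod 3 = 1, so b_{977} = b_8 = 22.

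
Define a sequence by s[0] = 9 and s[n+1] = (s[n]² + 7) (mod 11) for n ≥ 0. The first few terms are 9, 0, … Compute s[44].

Computing terms: s[0] = 9, s[1] = 0, s[2] = 7, s[3] = 1, s[4] = 8, s[5] = 5, s[6] = 10, s[7] = 8.
Since s[7] = s[4] = 8, the sequence is eventually periodic: after a pre-period of length 4 it cycles with period 3.
For n ≥ 4, s[n] depends only on (n - 4) mod 3. (44 - 4) mod 3 = 1, so s[44] = s[5] = 5.

5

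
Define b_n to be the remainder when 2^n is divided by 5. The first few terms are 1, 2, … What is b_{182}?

Listing terms: b_0 = 1, b_1 = 2, b_2 = 4, b_3 = 3, b_4 = 1.
Since b_4 = b_0 = 1, the sequence is periodic with period 4.
So b_{182} = b_{0 + ((182-0) mod 4)} = b_2 = 4.

4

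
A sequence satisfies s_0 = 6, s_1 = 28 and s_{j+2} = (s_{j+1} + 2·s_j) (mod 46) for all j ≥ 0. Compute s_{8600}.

s_0 = 6, s_1 = 28, s_2 = 40, s_3 = 4, s_4 = 38, s_5 = 0, s_6 = 30, s_7 = 30, s_8 = 44, s_9 = 12, s_{10} = 8, s_{11} = 32, s_{12} = 2, s_{13} = 20, s_{14} = 24, s_{15} = 18, s_{16} = 20, s_{17} = 10, s_{18} = 4, s_{19} = 24, s_{20} = 32, s_{21} = 34, s_{22} = 6, s_{23} = 28.
Since (s_{22}, s_{23}) = (s_0, s_1) = (6, 28) (two consecutive terms determine the rest), the sequence is periodic with period 22.
So s_{8600} = s_{0 + ((8600-0) mod 22)} = s_{20} = 32.

32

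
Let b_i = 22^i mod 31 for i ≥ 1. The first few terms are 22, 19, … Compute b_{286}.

9

We have b_1 = 22; b_2 = 19; b_3 = 15; b_4 = 20; b_5 = 6; b_6 = 8; b_7 = 21; b_8 = 28; b_9 = 27; b_{10} = 5; b_{11} = 17; b_{12} = 2; b_{13} = 13; b_{14} = 7; b_{15} = 30; b_{16} = 9; b_{17} = 12; b_{18} = 16; b_{19} = 11; b_{20} = 25; b_{21} = 23; b_{22} = 10; b_{23} = 3; b_{24} = 4; b_{25} = 26; b_{26} = 14; b_{27} = 29; b_{28} = 18; b_{29} = 24; b_{30} = 1; b_{31} = 22.
Since b_{31} = b_1 = 22, the sequence is periodic with period 30.
So b_{286} = b_{1 + ((286-1) mod 30)} = b_{16} = 9.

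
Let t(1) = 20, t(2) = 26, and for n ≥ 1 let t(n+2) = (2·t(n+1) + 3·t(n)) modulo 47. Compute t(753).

24

We have t(1) = 20; t(2) = 26; t(3) = 18; t(4) = 20; t(5) = 0; t(6) = 13; t(7) = 26; t(8) = 44; t(9) = 25; t(10) = 41; t(11) = 16; t(12) = 14; t(13) = 29; t(14) = 6; t(15) = 5; t(16) = 28; t(17) = 24; t(18) = 38; t(19) = 7; t(20) = 34; t(21) = 42; t(22) = 45; t(23) = 28; t(24) = 3; t(25) = 43; t(26) = 1; t(27) = 37; t(28) = 30; t(29) = 30; t(30) = 9; t(31) = 14; t(32) = 8; t(33) = 11; t(34) = 46; t(35) = 31; t(36) = 12; t(37) = 23; t(38) = 35; t(39) = 45; t(40) = 7; t(41) = 8; t(42) = 37; t(43) = 4; t(44) = 25; t(45) = 15; t(46) = 11; t(47) = 20; t(48) = 26.
The sequence repeats with period 46.
So t(753) = t(1 + ((753-1) mod 46)) = t(17) = 24.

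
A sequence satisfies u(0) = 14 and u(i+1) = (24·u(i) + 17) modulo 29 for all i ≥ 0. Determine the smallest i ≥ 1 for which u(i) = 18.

u(0) = 14; u(1) = 5; u(2) = 21; u(3) = 28; u(4) = 22; u(5) = 23; u(6) = 18; u(7) = 14.
The sequence repeats with period 7.
The value 18 first appears (with i ≥ 1) at u(6).

6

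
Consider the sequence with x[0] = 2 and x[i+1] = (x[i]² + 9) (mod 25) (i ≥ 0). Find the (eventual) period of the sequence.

Listing terms: x[0] = 2; x[1] = 13; x[2] = 3; x[3] = 18; x[4] = 8; x[5] = 23; x[6] = 13.
Since x[6] = x[1] = 13, the sequence is eventually periodic: after a pre-period of length 1 it cycles with period 5.

5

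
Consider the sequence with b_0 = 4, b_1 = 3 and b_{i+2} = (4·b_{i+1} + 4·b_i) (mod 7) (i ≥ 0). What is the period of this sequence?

We have b_0 = 4; b_1 = 3; b_2 = 0; b_3 = 5; b_4 = 6; b_5 = 2; b_6 = 4; b_7 = 3.
The sequence repeats with period 6.

6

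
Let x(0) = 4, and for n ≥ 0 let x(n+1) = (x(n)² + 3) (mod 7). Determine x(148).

5

Listing terms: x(0) = 4; x(1) = 5; x(2) = 0; x(3) = 3; x(4) = 5.
Since x(4) = x(1) = 5, the sequence is eventually periodic: after a pre-period of length 1 it cycles with period 3.
For n ≥ 1, x(n) depends only on (n - 1) mod 3. (148 - 1) mod 3 = 0, so x(148) = x(1) = 5.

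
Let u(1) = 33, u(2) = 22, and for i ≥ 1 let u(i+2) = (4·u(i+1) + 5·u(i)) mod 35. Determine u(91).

33

Listing terms: u(1) = 33, u(2) = 22, u(3) = 8, u(4) = 2, u(5) = 13, u(6) = 27, u(7) = 33, u(8) = 22.
Since (u(7), u(8)) = (u(1), u(2)) = (33, 22) (two consecutive terms determine the rest), the sequence is periodic with period 6.
(91 - 1) mod 6 = 0, so u(91) = u(1) = 33.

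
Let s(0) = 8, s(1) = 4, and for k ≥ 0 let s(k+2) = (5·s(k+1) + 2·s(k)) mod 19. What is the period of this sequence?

We have s(0) = 8; s(1) = 4; s(2) = 17; s(3) = 17; s(4) = 5; s(5) = 2; s(6) = 1; s(7) = 9; s(8) = 9; s(9) = 6; s(10) = 10; s(11) = 5; s(12) = 7; s(13) = 7; s(14) = 11; s(15) = 12; s(16) = 6; s(17) = 16; s(18) = 16; s(19) = 17; s(20) = 3; s(21) = 11; s(22) = 4; s(23) = 4; s(24) = 9; s(25) = 15; s(26) = 17; s(27) = 1; s(28) = 1; s(29) = 7; s(30) = 18; s(31) = 9; s(32) = 5; s(33) = 5; s(34) = 16; s(35) = 14; s(36) = 7; s(37) = 6; s(38) = 6; s(39) = 4; s(40) = 13; s(41) = 16; s(42) = 11; s(43) = 11; s(44) = 1; s(45) = 8; s(46) = 4.
Since (s(45), s(46)) = (s(0), s(1)) = (8, 4) (two consecutive terms determine the rest), the sequence is periodic with period 45.

45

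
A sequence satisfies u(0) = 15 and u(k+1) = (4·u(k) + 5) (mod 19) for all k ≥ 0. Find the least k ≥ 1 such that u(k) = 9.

Computing terms: u(0) = 15,  u(1) = 8,  u(2) = 18,  u(3) = 1,  u(4) = 9,  u(5) = 3,  u(6) = 17,  u(7) = 16,  u(8) = 12,  u(9) = 15.
Since u(9) = u(0) = 15, the sequence is periodic with period 9.
The value 9 first appears (with k ≥ 1) at u(4).

4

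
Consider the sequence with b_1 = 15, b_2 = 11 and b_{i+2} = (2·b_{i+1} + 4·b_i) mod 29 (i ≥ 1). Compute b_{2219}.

We have b_1 = 15, b_2 = 11, b_3 = 24, b_4 = 5, b_5 = 19, b_6 = 0, b_7 = 18, b_8 = 7, b_9 = 28, b_{10} = 26, b_{11} = 19, b_{12} = 26, b_{13} = 12, b_{14} = 12, b_{15} = 14, b_{16} = 18, b_{17} = 5, b_{18} = 24, b_{19} = 10, b_{20} = 0, b_{21} = 11, b_{22} = 22, b_{23} = 1, b_{24} = 3, b_{25} = 10, b_{26} = 3, b_{27} = 17, b_{28} = 17, b_{29} = 15, b_{30} = 11.
The sequence repeats with period 28.
So b_{2219} = b_{1 + ((2219-1) mod 28)} = b_7 = 18.

18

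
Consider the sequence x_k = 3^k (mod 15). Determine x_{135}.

We have x_0 = 1, x_1 = 3, x_2 = 9, x_3 = 12, x_4 = 6, x_5 = 3.
Since x_5 = x_1 = 3, the sequence is eventually periodic: after a pre-period of length 1 it cycles with period 4.
For k ≥ 1, x_k depends only on (k - 1) mod 4. (135 - 1) mod 4 = 2, so x_{135} = x_3 = 12.

12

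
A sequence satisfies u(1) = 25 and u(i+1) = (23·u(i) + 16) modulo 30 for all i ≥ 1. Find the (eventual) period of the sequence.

u(1) = 25; u(2) = 21; u(3) = 19; u(4) = 3; u(5) = 25.
The sequence repeats with period 4.

4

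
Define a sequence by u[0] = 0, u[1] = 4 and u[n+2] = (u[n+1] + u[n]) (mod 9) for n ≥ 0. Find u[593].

Listing terms: u[0] = 0, u[1] = 4, u[2] = 4, u[3] = 8, u[4] = 3, u[5] = 2, u[6] = 5, u[7] = 7, u[8] = 3, u[9] = 1, u[10] = 4, u[11] = 5, u[12] = 0, u[13] = 5, u[14] = 5, u[15] = 1, u[16] = 6, u[17] = 7, u[18] = 4, u[19] = 2, u[20] = 6, u[21] = 8, u[22] = 5, u[23] = 4, u[24] = 0, u[25] = 4.
The sequence repeats with period 24.
So u[593] = u[0 + ((593-0) mod 24)] = u[17] = 7.

7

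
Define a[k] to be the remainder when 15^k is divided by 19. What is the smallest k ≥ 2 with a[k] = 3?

Computing terms: a[1] = 15, a[2] = 16, a[3] = 12, a[4] = 9, a[5] = 2, a[6] = 11, a[7] = 13, a[8] = 5, a[9] = 18, a[10] = 4, a[11] = 3, a[12] = 7, a[13] = 10, a[14] = 17, a[15] = 8, a[16] = 6, a[17] = 14, a[18] = 1, a[19] = 15.
The sequence repeats with period 18.
The value 3 first appears (with k ≥ 2) at a[11].

11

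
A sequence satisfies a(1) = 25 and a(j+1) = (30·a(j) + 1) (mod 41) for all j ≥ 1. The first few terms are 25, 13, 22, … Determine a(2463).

We have a(1) = 25, a(2) = 13, a(3) = 22, a(4) = 5, a(5) = 28, a(6) = 21, a(7) = 16, a(8) = 30, a(9) = 40, a(10) = 12, a(11) = 33, a(12) = 7, a(13) = 6, a(14) = 17, a(15) = 19, a(16) = 38, a(17) = 34, a(18) = 37, a(19) = 4, a(20) = 39, a(21) = 23, a(22) = 35, a(23) = 26, a(24) = 2, a(25) = 20, a(26) = 27, a(27) = 32, a(28) = 18, a(29) = 8, a(30) = 36, a(31) = 15, a(32) = 0, a(33) = 1, a(34) = 31, a(35) = 29, a(36) = 10, a(37) = 14, a(38) = 11, a(39) = 3, a(40) = 9, a(41) = 25.
The sequence repeats with period 40.
So a(2463) = a(1 + ((2463-1) mod 40)) = a(23) = 26.

26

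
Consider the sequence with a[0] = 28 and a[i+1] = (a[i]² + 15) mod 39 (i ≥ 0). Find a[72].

37

Listing terms: a[0] = 28,  a[1] = 19,  a[2] = 25,  a[3] = 16,  a[4] = 37,  a[5] = 19.
Since a[5] = a[1] = 19, the sequence is eventually periodic: after a pre-period of length 1 it cycles with period 4.
For i ≥ 1, a[i] depends only on (i - 1) mod 4. (72 - 1) mod 4 = 3, so a[72] = a[4] = 37.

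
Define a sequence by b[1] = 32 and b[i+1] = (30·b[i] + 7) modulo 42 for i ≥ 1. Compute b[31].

25

b[1] = 32,  b[2] = 1,  b[3] = 37,  b[4] = 25,  b[5] = 1.
Since b[5] = b[2] = 1, the sequence is eventually periodic: after a pre-period of length 1 it cycles with period 3.
For i ≥ 2, b[i] depends only on (i - 2) mod 3. (31 - 2) mod 3 = 2, so b[31] = b[4] = 25.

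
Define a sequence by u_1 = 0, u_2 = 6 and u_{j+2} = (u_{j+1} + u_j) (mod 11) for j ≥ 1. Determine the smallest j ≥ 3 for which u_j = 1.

4

Listing terms: u_1 = 0, u_2 = 6, u_3 = 6, u_4 = 1, u_5 = 7, u_6 = 8, u_7 = 4, u_8 = 1, u_9 = 5, u_{10} = 6, u_{11} = 0, u_{12} = 6.
Since (u_{11}, u_{12}) = (u_1, u_2) = (0, 6) (two consecutive terms determine the rest), the sequence is periodic with period 10.
The value 1 first appears (with j ≥ 3) at u_4.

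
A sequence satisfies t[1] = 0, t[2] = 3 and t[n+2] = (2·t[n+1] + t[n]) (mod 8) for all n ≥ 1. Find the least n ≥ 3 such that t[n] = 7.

4

Listing terms: t[1] = 0, t[2] = 3, t[3] = 6, t[4] = 7, t[5] = 4, t[6] = 7, t[7] = 2, t[8] = 3, t[9] = 0, t[10] = 3.
Since (t[9], t[10]) = (t[1], t[2]) = (0, 3) (two consecutive terms determine the rest), the sequence is periodic with period 8.
The value 7 first appears (with n ≥ 3) at t[4].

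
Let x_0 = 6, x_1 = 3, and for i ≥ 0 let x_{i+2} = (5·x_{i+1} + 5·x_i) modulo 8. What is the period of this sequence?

We have x_0 = 6,  x_1 = 3,  x_2 = 5,  x_3 = 0,  x_4 = 1,  x_5 = 5,  x_6 = 6,  x_7 = 7,  x_8 = 1,  x_9 = 0,  x_{10} = 5,  x_{11} = 1,  x_{12} = 6,  x_{13} = 3.
Since (x_{12}, x_{13}) = (x_0, x_1) = (6, 3) (two consecutive terms determine the rest), the sequence is periodic with period 12.

12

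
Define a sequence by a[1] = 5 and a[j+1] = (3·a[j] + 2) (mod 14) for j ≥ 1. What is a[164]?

We have a[1] = 5, a[2] = 3, a[3] = 11, a[4] = 7, a[5] = 9, a[6] = 1, a[7] = 5.
Since a[7] = a[1] = 5, the sequence is periodic with period 6.
So a[164] = a[1 + ((164-1) mod 6)] = a[2] = 3.

3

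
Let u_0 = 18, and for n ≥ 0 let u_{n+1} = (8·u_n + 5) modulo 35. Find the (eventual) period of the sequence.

28

We have u_0 = 18,  u_1 = 9,  u_2 = 7,  u_3 = 26,  u_4 = 3,  u_5 = 29,  u_6 = 27,  u_7 = 11,  u_8 = 23,  u_9 = 14,  u_{10} = 12,  u_{11} = 31,  u_{12} = 8,  u_{13} = 34,  u_{14} = 32,  u_{15} = 16,  u_{16} = 28,  u_{17} = 19,  u_{18} = 17,  u_{19} = 1,  u_{20} = 13,  u_{21} = 4,  u_{22} = 2,  u_{23} = 21,  u_{24} = 33,  u_{25} = 24,  u_{26} = 22,  u_{27} = 6,  u_{28} = 18.
The sequence repeats with period 28.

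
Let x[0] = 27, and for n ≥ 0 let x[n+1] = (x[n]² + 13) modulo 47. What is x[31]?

37

x[0] = 27,  x[1] = 37,  x[2] = 19,  x[3] = 45,  x[4] = 17,  x[5] = 20,  x[6] = 37.
Since x[6] = x[1] = 37, the sequence is eventually periodic: after a pre-period of length 1 it cycles with period 5.
For n ≥ 1, x[n] depends only on (n - 1) mod 5. (31 - 1) mod 5 = 0, so x[31] = x[1] = 37.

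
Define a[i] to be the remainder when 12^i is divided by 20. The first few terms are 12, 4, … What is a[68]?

16

Computing terms: a[1] = 12; a[2] = 4; a[3] = 8; a[4] = 16; a[5] = 12.
Since a[5] = a[1] = 12, the sequence is periodic with period 4.
So a[68] = a[1 + ((68-1) mod 4)] = a[4] = 16.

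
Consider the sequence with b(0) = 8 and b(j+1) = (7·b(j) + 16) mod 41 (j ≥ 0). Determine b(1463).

15

Computing terms: b(0) = 8; b(1) = 31; b(2) = 28; b(3) = 7; b(4) = 24; b(5) = 20; b(6) = 33; b(7) = 1; b(8) = 23; b(9) = 13; b(10) = 25; b(11) = 27; b(12) = 0; b(13) = 16; b(14) = 5; b(15) = 10; b(16) = 4; b(17) = 3; b(18) = 37; b(19) = 29; b(20) = 14; b(21) = 32; b(22) = 35; b(23) = 15; b(24) = 39; b(25) = 2; b(26) = 30; b(27) = 21; b(28) = 40; b(29) = 9; b(30) = 38; b(31) = 36; b(32) = 22; b(33) = 6; b(34) = 17; b(35) = 12; b(36) = 18; b(37) = 19; b(38) = 26; b(39) = 34; b(40) = 8.
The sequence repeats with period 40.
(1463 - 0) mod 40 = 23, so b(1463) = b(23) = 15.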